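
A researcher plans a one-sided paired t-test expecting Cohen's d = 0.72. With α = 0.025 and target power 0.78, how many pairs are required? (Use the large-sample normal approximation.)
n = 15 pairs

Sample size formula (paired t-test, normal approximation):
n = ((z_α + z_β) / d)²

z_α = 1.960 (for α = 0.025, one-sided)
z_β = 0.772 (for power = 0.78)
d = 0.72

n = ((1.960 + 0.772) / 0.72)²
n = (3.794)²
n ≈ 14.39
Round up to the next whole number: n = 15 pairs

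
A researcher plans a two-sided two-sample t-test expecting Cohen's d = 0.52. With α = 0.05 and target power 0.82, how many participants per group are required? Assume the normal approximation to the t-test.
n = 62 per group

Sample size formula (two-sample t-test, normal approximation):
n = 2 · ((z_{α/2} + z_β) / d)²

z_{α/2} = 1.960 (for α = 0.05, two-sided)
z_β = 0.915 (for power = 0.82)
d = 0.52

n = 2 · ((1.960 + 0.915) / 0.52)²
n = 2 · (5.529)²
n ≈ 61.14
Round up to the next whole number: n = 62 per group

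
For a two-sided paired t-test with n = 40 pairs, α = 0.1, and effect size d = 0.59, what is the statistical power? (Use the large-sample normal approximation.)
Power ≈ 0.98

Power calculation (paired t-test, normal approximation):
z_β = d · √n - z_{α/2}
z_β = 0.59 · √40 - 1.645
z_β = 0.59 · 6.325 - 1.645
z_β = 2.087

Power = Φ(z_β) = Φ(2.087) ≈ 0.982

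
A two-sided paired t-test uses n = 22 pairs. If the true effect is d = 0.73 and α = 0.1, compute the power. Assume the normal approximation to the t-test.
Power ≈ 0.96

Power calculation (paired t-test, normal approximation):
z_β = d · √n - z_{α/2}
z_β = 0.73 · √22 - 1.645
z_β = 0.73 · 4.690 - 1.645
z_β = 1.779

Power = Φ(z_β) = Φ(1.779) ≈ 0.962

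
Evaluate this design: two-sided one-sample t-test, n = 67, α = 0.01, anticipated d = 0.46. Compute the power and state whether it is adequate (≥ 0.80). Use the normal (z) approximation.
Power ≈ 0.88; the study is adequately powered (power ≥ 0.80)

Power calculation (one-sample t-test, normal approximation):
z_β = d · √n - z_{α/2}
z_β = 0.46 · √67 - 2.576
z_β = 0.46 · 8.185 - 2.576
z_β = 1.189

Power = Φ(z_β) = Φ(1.189) ≈ 0.883

Effect size d = 0.46 is small by Cohen's convention (0.2/0.5/0.8).

Threshold: power ≥ 0.80 is conventionally adequate.
Power ≈ 0.88 → the study is adequately powered (power ≥ 0.80).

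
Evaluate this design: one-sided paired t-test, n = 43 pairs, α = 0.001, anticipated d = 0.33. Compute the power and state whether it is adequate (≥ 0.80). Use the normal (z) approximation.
Power ≈ 0.18; the study is underpowered (power < 0.80)

Power calculation (paired t-test, normal approximation):
z_β = d · √n - z_α
z_β = 0.33 · √43 - 3.090
z_β = 0.33 · 6.557 - 3.090
z_β = -0.926

Power = Φ(z_β) = Φ(-0.926) ≈ 0.177

Effect size d = 0.33 is small by Cohen's convention (0.2/0.5/0.8).

Threshold: power ≥ 0.80 is conventionally adequate.
Power ≈ 0.18 → the study is underpowered (power < 0.80).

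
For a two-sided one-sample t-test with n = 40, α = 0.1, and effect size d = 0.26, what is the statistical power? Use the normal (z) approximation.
Power ≈ 0.50

Power calculation (one-sample t-test, normal approximation):
z_β = d · √n - z_{α/2}
z_β = 0.26 · √40 - 1.645
z_β = 0.26 · 6.325 - 1.645
z_β = -0.000

Power = Φ(z_β) = Φ(-0.000) ≈ 0.500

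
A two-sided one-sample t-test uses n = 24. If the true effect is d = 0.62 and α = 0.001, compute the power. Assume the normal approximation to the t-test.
Power ≈ 0.40

Power calculation (one-sample t-test, normal approximation):
z_β = d · √n - z_{α/2}
z_β = 0.62 · √24 - 3.291
z_β = 0.62 · 4.899 - 3.291
z_β = -0.253

Power = Φ(z_β) = Φ(-0.253) ≈ 0.400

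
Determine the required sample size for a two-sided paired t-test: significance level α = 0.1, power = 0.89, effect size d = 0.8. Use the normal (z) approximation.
n = 13 pairs

Sample size formula (paired t-test, normal approximation):
n = ((z_{α/2} + z_β) / d)²

z_{α/2} = 1.645 (for α = 0.1, two-sided)
z_β = 1.227 (for power = 0.89)
d = 0.8

n = ((1.645 + 1.227) / 0.8)²
n = (3.590)²
n ≈ 12.89
Round up to the next whole number: n = 13 pairs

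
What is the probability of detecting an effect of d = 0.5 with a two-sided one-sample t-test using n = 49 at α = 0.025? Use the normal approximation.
Power ≈ 0.90

Power calculation (one-sample t-test, normal approximation):
z_β = d · √n - z_{α/2}
z_β = 0.5 · √49 - 2.241
z_β = 0.5 · 7.000 - 2.241
z_β = 1.259

Power = Φ(z_β) = Φ(1.259) ≈ 0.896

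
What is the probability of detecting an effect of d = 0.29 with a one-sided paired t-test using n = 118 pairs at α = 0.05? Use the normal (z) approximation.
Power ≈ 0.93

Power calculation (paired t-test, normal approximation):
z_β = d · √n - z_α
z_β = 0.29 · √118 - 1.645
z_β = 0.29 · 10.863 - 1.645
z_β = 1.505

Power = Φ(z_β) = Φ(1.505) ≈ 0.934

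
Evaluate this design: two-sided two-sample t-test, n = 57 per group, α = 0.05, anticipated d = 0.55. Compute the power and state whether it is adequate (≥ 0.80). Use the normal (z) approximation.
Power ≈ 0.84; the study is adequately powered (power ≥ 0.80)

Power calculation (two-sample t-test, normal approximation):
z_β = d · √(n/2) - z_{α/2}
z_β = 0.55 · √(57/2) - 1.960
z_β = 0.55 · 5.339 - 1.960
z_β = 0.976

Power = Φ(z_β) = Φ(0.976) ≈ 0.836

Effect size d = 0.55 is medium by Cohen's convention (0.2/0.5/0.8).

Threshold: power ≥ 0.80 is conventionally adequate.
Power ≈ 0.84 → the study is adequately powered (power ≥ 0.80).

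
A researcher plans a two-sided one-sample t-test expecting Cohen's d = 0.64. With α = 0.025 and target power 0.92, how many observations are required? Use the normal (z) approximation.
n = 33

Sample size formula (one-sample t-test, normal approximation):
n = ((z_{α/2} + z_β) / d)²

z_{α/2} = 2.241 (for α = 0.025, two-sided)
z_β = 1.405 (for power = 0.92)
d = 0.64

n = ((2.241 + 1.405) / 0.64)²
n = (5.697)²
n ≈ 32.46
Round up to the next whole number: n = 33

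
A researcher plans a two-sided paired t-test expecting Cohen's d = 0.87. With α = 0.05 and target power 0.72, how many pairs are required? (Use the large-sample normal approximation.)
n = 9 pairs

Sample size formula (paired t-test, normal approximation):
n = ((z_{α/2} + z_β) / d)²

z_{α/2} = 1.960 (for α = 0.05, two-sided)
z_β = 0.583 (for power = 0.72)
d = 0.87

n = ((1.960 + 0.583) / 0.87)²
n = (2.923)²
n ≈ 8.54
Round up to the next whole number: n = 9 pairs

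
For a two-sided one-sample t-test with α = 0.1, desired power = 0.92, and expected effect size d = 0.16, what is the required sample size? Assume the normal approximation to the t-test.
n = 364

Sample size formula (one-sample t-test, normal approximation):
n = ((z_{α/2} + z_β) / d)²

z_{α/2} = 1.645 (for α = 0.1, two-sided)
z_β = 1.405 (for power = 0.92)
d = 0.16

n = ((1.645 + 1.405) / 0.16)²
n = (19.063)²
n ≈ 363.40
Round up to the next whole number: n = 364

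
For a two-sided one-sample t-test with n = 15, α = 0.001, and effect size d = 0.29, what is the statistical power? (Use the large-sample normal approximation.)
Power ≈ 0.02

Power calculation (one-sample t-test, normal approximation):
z_β = d · √n - z_{α/2}
z_β = 0.29 · √15 - 3.291
z_β = 0.29 · 3.873 - 3.291
z_β = -2.167

Power = Φ(z_β) = Φ(-2.167) ≈ 0.015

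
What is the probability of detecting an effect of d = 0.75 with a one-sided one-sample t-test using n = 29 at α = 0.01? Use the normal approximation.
Power ≈ 0.96

Power calculation (one-sample t-test, normal approximation):
z_β = d · √n - z_α
z_β = 0.75 · √29 - 2.326
z_β = 0.75 · 5.385 - 2.326
z_β = 1.713

Power = Φ(z_β) = Φ(1.713) ≈ 0.957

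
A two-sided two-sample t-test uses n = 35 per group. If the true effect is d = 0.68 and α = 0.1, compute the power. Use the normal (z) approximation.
Power ≈ 0.88

Power calculation (two-sample t-test, normal approximation):
z_β = d · √(n/2) - z_{α/2}
z_β = 0.68 · √(35/2) - 1.645
z_β = 0.68 · 4.183 - 1.645
z_β = 1.200

Power = Φ(z_β) = Φ(1.200) ≈ 0.885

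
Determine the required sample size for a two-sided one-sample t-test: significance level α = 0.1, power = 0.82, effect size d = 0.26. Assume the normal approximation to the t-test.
n = 97

Sample size formula (one-sample t-test, normal approximation):
n = ((z_{α/2} + z_β) / d)²

z_{α/2} = 1.645 (for α = 0.1, two-sided)
z_β = 0.915 (for power = 0.82)
d = 0.26

n = ((1.645 + 0.915) / 0.26)²
n = (9.846)²
n ≈ 96.94
Round up to the next whole number: n = 97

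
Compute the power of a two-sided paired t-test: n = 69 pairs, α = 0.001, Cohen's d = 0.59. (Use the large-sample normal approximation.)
Power ≈ 0.95

Power calculation (paired t-test, normal approximation):
z_β = d · √n - z_{α/2}
z_β = 0.59 · √69 - 3.291
z_β = 0.59 · 8.307 - 3.291
z_β = 1.610

Power = Φ(z_β) = Φ(1.610) ≈ 0.946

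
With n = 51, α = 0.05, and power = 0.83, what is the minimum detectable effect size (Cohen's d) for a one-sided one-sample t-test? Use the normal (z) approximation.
d ≈ 0.36

Minimum detectable effect (one-sample t-test, normal approximation):
d = (z_α + z_β) / √n
d = (1.645 + 0.954) / √51
d = 2.599 / 7.141
d ≈ 0.36

By Cohen's convention (0.2 small / 0.5 medium / 0.8 large): small effect.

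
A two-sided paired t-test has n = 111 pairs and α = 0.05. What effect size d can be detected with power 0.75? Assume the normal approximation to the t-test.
d ≈ 0.25

Minimum detectable effect (paired t-test, normal approximation):
d = (z_{α/2} + z_β) / √n
d = (1.960 + 0.674) / √111
d = 2.634 / 10.536
d ≈ 0.25

By Cohen's convention (0.2 small / 0.5 medium / 0.8 large): small effect.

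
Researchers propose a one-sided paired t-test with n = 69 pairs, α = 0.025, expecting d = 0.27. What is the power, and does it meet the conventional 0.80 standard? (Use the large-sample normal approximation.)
Power ≈ 0.61; the study is underpowered (power < 0.80)

Power calculation (paired t-test, normal approximation):
z_β = d · √n - z_α
z_β = 0.27 · √69 - 1.960
z_β = 0.27 · 8.307 - 1.960
z_β = 0.283

Power = Φ(z_β) = Φ(0.283) ≈ 0.611

Effect size d = 0.27 is small by Cohen's convention (0.2/0.5/0.8).

Threshold: power ≥ 0.80 is conventionally adequate.
Power ≈ 0.61 → the study is underpowered (power < 0.80).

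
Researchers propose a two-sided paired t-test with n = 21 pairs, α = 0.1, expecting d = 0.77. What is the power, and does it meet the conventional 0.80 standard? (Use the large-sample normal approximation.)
Power ≈ 0.97; the study is adequately powered (power ≥ 0.80)

Power calculation (paired t-test, normal approximation):
z_β = d · √n - z_{α/2}
z_β = 0.77 · √21 - 1.645
z_β = 0.77 · 4.583 - 1.645
z_β = 1.884

Power = Φ(z_β) = Φ(1.884) ≈ 0.970

Effect size d = 0.77 is medium by Cohen's convention (0.2/0.5/0.8).

Threshold: power ≥ 0.80 is conventionally adequate.
Power ≈ 0.97 → the study is adequately powered (power ≥ 0.80).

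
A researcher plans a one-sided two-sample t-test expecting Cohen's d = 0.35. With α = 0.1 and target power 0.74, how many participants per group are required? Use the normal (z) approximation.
n = 61 per group

Sample size formula (two-sample t-test, normal approximation):
n = 2 · ((z_α + z_β) / d)²

z_α = 1.282 (for α = 0.1, one-sided)
z_β = 0.643 (for power = 0.74)
d = 0.35

n = 2 · ((1.282 + 0.643) / 0.35)²
n = 2 · (5.500)²
n ≈ 60.50
Round up to the next whole number: n = 61 per group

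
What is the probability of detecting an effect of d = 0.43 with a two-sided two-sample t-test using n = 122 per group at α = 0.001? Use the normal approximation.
Power ≈ 0.53

Power calculation (two-sample t-test, normal approximation):
z_β = d · √(n/2) - z_{α/2}
z_β = 0.43 · √(122/2) - 3.291
z_β = 0.43 · 7.810 - 3.291
z_β = 0.068

Power = Φ(z_β) = Φ(0.068) ≈ 0.527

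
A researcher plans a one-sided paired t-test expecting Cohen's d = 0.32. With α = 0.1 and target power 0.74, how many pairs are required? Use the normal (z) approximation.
n = 37 pairs

Sample size formula (paired t-test, normal approximation):
n = ((z_α + z_β) / d)²

z_α = 1.282 (for α = 0.1, one-sided)
z_β = 0.643 (for power = 0.74)
d = 0.32

n = ((1.282 + 0.643) / 0.32)²
n = (6.016)²
n ≈ 36.19
Round up to the next whole number: n = 37 pairs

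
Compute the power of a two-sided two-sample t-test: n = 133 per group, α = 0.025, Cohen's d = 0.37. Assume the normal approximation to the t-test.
Power ≈ 0.78

Power calculation (two-sample t-test, normal approximation):
z_β = d · √(n/2) - z_{α/2}
z_β = 0.37 · √(133/2) - 2.241
z_β = 0.37 · 8.155 - 2.241
z_β = 0.776

Power = Φ(z_β) = Φ(0.776) ≈ 0.781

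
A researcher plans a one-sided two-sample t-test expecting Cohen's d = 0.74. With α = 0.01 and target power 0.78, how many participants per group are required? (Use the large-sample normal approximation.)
n = 36 per group

Sample size formula (two-sample t-test, normal approximation):
n = 2 · ((z_α + z_β) / d)²

z_α = 2.326 (for α = 0.01, one-sided)
z_β = 0.772 (for power = 0.78)
d = 0.74

n = 2 · ((2.326 + 0.772) / 0.74)²
n = 2 · (4.186)²
n ≈ 35.05
Round up to the next whole number: n = 36 per group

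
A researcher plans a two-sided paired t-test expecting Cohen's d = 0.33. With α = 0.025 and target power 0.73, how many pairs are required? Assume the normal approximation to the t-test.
n = 75 pairs

Sample size formula (paired t-test, normal approximation):
n = ((z_{α/2} + z_β) / d)²

z_{α/2} = 2.241 (for α = 0.025, two-sided)
z_β = 0.613 (for power = 0.73)
d = 0.33

n = ((2.241 + 0.613) / 0.33)²
n = (8.648)²
n ≈ 74.79
Round up to the next whole number: n = 75 pairs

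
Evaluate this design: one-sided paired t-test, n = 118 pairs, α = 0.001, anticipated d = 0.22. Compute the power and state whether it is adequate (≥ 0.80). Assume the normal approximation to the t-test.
Power ≈ 0.24; the study is underpowered (power < 0.80)

Power calculation (paired t-test, normal approximation):
z_β = d · √n - z_α
z_β = 0.22 · √118 - 3.090
z_β = 0.22 · 10.863 - 3.090
z_β = -0.700

Power = Φ(z_β) = Φ(-0.700) ≈ 0.242

Effect size d = 0.22 is small by Cohen's convention (0.2/0.5/0.8).

Threshold: power ≥ 0.80 is conventionally adequate.
Power ≈ 0.24 → the study is underpowered (power < 0.80).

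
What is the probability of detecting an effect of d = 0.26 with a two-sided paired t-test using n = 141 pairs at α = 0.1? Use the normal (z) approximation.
Power ≈ 0.93

Power calculation (paired t-test, normal approximation):
z_β = d · √n - z_{α/2}
z_β = 0.26 · √141 - 1.645
z_β = 0.26 · 11.874 - 1.645
z_β = 1.442

Power = Φ(z_β) = Φ(1.442) ≈ 0.925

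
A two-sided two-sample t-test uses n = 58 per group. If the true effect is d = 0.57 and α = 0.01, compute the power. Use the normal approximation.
Power ≈ 0.69

Power calculation (two-sample t-test, normal approximation):
z_β = d · √(n/2) - z_{α/2}
z_β = 0.57 · √(58/2) - 2.576
z_β = 0.57 · 5.385 - 2.576
z_β = 0.494

Power = Φ(z_β) = Φ(0.494) ≈ 0.689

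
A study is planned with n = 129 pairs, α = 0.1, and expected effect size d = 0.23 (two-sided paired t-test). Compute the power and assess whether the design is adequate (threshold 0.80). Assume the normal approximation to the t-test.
Power ≈ 0.83; the study is adequately powered (power ≥ 0.80)

Power calculation (paired t-test, normal approximation):
z_β = d · √n - z_{α/2}
z_β = 0.23 · √129 - 1.645
z_β = 0.23 · 11.358 - 1.645
z_β = 0.967

Power = Φ(z_β) = Φ(0.967) ≈ 0.833

Effect size d = 0.23 is small by Cohen's convention (0.2/0.5/0.8).

Threshold: power ≥ 0.80 is conventionally adequate.
Power ≈ 0.83 → the study is adequately powered (power ≥ 0.80).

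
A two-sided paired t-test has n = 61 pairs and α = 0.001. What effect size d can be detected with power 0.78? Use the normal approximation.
d ≈ 0.52

Minimum detectable effect (paired t-test, normal approximation):
d = (z_{α/2} + z_β) / √n
d = (3.291 + 0.772) / √61
d = 4.063 / 7.810
d ≈ 0.52

By Cohen's convention (0.2 small / 0.5 medium / 0.8 large): medium effect.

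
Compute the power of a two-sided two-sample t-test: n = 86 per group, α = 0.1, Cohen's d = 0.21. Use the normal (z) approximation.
Power ≈ 0.39

Power calculation (two-sample t-test, normal approximation):
z_β = d · √(n/2) - z_{α/2}
z_β = 0.21 · √(86/2) - 1.645
z_β = 0.21 · 6.557 - 1.645
z_β = -0.268

Power = Φ(z_β) = Φ(-0.268) ≈ 0.394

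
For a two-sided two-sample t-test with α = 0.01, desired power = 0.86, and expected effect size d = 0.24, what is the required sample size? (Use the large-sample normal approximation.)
n = 465 per group

Sample size formula (two-sample t-test, normal approximation):
n = 2 · ((z_{α/2} + z_β) / d)²

z_{α/2} = 2.576 (for α = 0.01, two-sided)
z_β = 1.080 (for power = 0.86)
d = 0.24

n = 2 · ((2.576 + 1.080) / 0.24)²
n = 2 · (15.233)²
n ≈ 464.09
Round up to the next whole number: n = 465 per group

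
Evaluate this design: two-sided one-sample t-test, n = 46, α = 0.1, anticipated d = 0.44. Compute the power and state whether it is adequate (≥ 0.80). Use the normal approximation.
Power ≈ 0.91; the study is adequately powered (power ≥ 0.80)

Power calculation (one-sample t-test, normal approximation):
z_β = d · √n - z_{α/2}
z_β = 0.44 · √46 - 1.645
z_β = 0.44 · 6.782 - 1.645
z_β = 1.339

Power = Φ(z_β) = Φ(1.339) ≈ 0.910

Effect size d = 0.44 is small by Cohen's convention (0.2/0.5/0.8).

Threshold: power ≥ 0.80 is conventionally adequate.
Power ≈ 0.91 → the study is adequately powered (power ≥ 0.80).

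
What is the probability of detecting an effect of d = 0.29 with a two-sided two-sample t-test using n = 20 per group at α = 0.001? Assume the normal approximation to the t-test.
Power ≈ 0.01

Power calculation (two-sample t-test, normal approximation):
z_β = d · √(n/2) - z_{α/2}
z_β = 0.29 · √(20/2) - 3.291
z_β = 0.29 · 3.162 - 3.291
z_β = -2.373

Power = Φ(z_β) = Φ(-2.373) ≈ 0.009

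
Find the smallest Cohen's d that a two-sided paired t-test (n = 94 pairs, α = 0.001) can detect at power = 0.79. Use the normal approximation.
d ≈ 0.42

Minimum detectable effect (paired t-test, normal approximation):
d = (z_{α/2} + z_β) / √n
d = (3.291 + 0.806) / √94
d = 4.097 / 9.695
d ≈ 0.42

By Cohen's convention (0.2 small / 0.5 medium / 0.8 large): small effect.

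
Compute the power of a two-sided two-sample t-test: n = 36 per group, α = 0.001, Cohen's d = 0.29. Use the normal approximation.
Power ≈ 0.02

Power calculation (two-sample t-test, normal approximation):
z_β = d · √(n/2) - z_{α/2}
z_β = 0.29 · √(36/2) - 3.291
z_β = 0.29 · 4.243 - 3.291
z_β = -2.060

Power = Φ(z_β) = Φ(-2.060) ≈ 0.020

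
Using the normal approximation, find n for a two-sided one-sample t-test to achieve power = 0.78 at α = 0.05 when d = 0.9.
n = 10

Sample size formula (one-sample t-test, normal approximation):
n = ((z_{α/2} + z_β) / d)²

z_{α/2} = 1.960 (for α = 0.05, two-sided)
z_β = 0.772 (for power = 0.78)
d = 0.9

n = ((1.960 + 0.772) / 0.9)²
n = (3.036)²
n ≈ 9.22
Round up to the next whole number: n = 10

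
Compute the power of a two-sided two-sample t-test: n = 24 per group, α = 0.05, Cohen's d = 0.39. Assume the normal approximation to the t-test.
Power ≈ 0.27

Power calculation (two-sample t-test, normal approximation):
z_β = d · √(n/2) - z_{α/2}
z_β = 0.39 · √(24/2) - 1.960
z_β = 0.39 · 3.464 - 1.960
z_β = -0.609

Power = Φ(z_β) = Φ(-0.609) ≈ 0.271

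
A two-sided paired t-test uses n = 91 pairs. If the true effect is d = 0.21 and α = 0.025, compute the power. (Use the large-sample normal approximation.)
Power ≈ 0.41

Power calculation (paired t-test, normal approximation):
z_β = d · √n - z_{α/2}
z_β = 0.21 · √91 - 2.241
z_β = 0.21 · 9.539 - 2.241
z_β = -0.238

Power = Φ(z_β) = Φ(-0.238) ≈ 0.406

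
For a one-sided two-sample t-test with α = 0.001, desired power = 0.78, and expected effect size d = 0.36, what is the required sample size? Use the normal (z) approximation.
n = 231 per group

Sample size formula (two-sample t-test, normal approximation):
n = 2 · ((z_α + z_β) / d)²

z_α = 3.090 (for α = 0.001, one-sided)
z_β = 0.772 (for power = 0.78)
d = 0.36

n = 2 · ((3.090 + 0.772) / 0.36)²
n = 2 · (10.728)²
n ≈ 230.18
Round up to the next whole number: n = 231 per group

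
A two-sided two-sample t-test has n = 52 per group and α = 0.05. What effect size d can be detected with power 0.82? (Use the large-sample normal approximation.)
d ≈ 0.56

Minimum detectable effect (two-sample t-test, normal approximation):
d = (z_{α/2} + z_β) / √(n/2)
d = (1.960 + 0.915) / √(52/2)
d = 2.875 / 5.099
d ≈ 0.56

By Cohen's convention (0.2 small / 0.5 medium / 0.8 large): medium effect.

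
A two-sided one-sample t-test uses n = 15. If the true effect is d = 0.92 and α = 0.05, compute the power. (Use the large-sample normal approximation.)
Power ≈ 0.95

Power calculation (one-sample t-test, normal approximation):
z_β = d · √n - z_{α/2}
z_β = 0.92 · √15 - 1.960
z_β = 0.92 · 3.873 - 1.960
z_β = 1.603

Power = Φ(z_β) = Φ(1.603) ≈ 0.946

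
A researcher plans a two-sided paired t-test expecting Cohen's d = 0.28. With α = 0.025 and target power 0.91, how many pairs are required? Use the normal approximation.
n = 164 pairs

Sample size formula (paired t-test, normal approximation):
n = ((z_{α/2} + z_β) / d)²

z_{α/2} = 2.241 (for α = 0.025, two-sided)
z_β = 1.341 (for power = 0.91)
d = 0.28

n = ((2.241 + 1.341) / 0.28)²
n = (12.793)²
n ≈ 163.66
Round up to the next whole number: n = 164 pairs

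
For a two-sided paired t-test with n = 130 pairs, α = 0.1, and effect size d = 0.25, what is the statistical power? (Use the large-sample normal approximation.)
Power ≈ 0.89

Power calculation (paired t-test, normal approximation):
z_β = d · √n - z_{α/2}
z_β = 0.25 · √130 - 1.645
z_β = 0.25 · 11.402 - 1.645
z_β = 1.206

Power = Φ(z_β) = Φ(1.206) ≈ 0.886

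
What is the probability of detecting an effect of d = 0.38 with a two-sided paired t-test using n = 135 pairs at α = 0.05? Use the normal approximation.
Power ≈ 0.99

Power calculation (paired t-test, normal approximation):
z_β = d · √n - z_{α/2}
z_β = 0.38 · √135 - 1.960
z_β = 0.38 · 11.619 - 1.960
z_β = 2.455

Power = Φ(z_β) = Φ(2.455) ≈ 0.993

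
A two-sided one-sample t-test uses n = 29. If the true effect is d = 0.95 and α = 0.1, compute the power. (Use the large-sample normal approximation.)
Power ≈ 1.00

Power calculation (one-sample t-test, normal approximation):
z_β = d · √n - z_{α/2}
z_β = 0.95 · √29 - 1.645
z_β = 0.95 · 5.385 - 1.645
z_β = 3.471

Power = Φ(z_β) = Φ(3.471) ≈ 1.000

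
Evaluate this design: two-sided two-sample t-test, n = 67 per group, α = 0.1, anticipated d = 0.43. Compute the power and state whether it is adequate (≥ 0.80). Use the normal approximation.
Power ≈ 0.80; the study is adequately powered (power ≥ 0.80)

Power calculation (two-sample t-test, normal approximation):
z_β = d · √(n/2) - z_{α/2}
z_β = 0.43 · √(67/2) - 1.645
z_β = 0.43 · 5.788 - 1.645
z_β = 0.844

Power = Φ(z_β) = Φ(0.844) ≈ 0.801

Effect size d = 0.43 is small by Cohen's convention (0.2/0.5/0.8).

Threshold: power ≥ 0.80 is conventionally adequate.
Power ≈ 0.80 → the study is adequately powered (power ≥ 0.80).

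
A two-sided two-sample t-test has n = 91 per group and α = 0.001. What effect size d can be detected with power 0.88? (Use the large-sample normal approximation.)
d ≈ 0.66

Minimum detectable effect (two-sample t-test, normal approximation):
d = (z_{α/2} + z_β) / √(n/2)
d = (3.291 + 1.175) / √(91/2)
d = 4.466 / 6.745
d ≈ 0.66

By Cohen's convention (0.2 small / 0.5 medium / 0.8 large): medium effect.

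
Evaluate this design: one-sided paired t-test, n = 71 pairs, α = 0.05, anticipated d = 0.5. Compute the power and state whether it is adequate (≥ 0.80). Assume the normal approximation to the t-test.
Power ≈ 0.99; the study is adequately powered (power ≥ 0.80)

Power calculation (paired t-test, normal approximation):
z_β = d · √n - z_α
z_β = 0.5 · √71 - 1.645
z_β = 0.5 · 8.426 - 1.645
z_β = 2.568

Power = Φ(z_β) = Φ(2.568) ≈ 0.995

Effect size d = 0.5 is medium by Cohen's convention (0.2/0.5/0.8).

Threshold: power ≥ 0.80 is conventionally adequate.
Power ≈ 0.99 → the study is adequately powered (power ≥ 0.80).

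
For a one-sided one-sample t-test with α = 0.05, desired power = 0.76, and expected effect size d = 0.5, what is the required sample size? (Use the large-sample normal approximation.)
n = 23

Sample size formula (one-sample t-test, normal approximation):
n = ((z_α + z_β) / d)²

z_α = 1.645 (for α = 0.05, one-sided)
z_β = 0.706 (for power = 0.76)
d = 0.5

n = ((1.645 + 0.706) / 0.5)²
n = (4.702)²
n ≈ 22.11
Round up to the next whole number: n = 23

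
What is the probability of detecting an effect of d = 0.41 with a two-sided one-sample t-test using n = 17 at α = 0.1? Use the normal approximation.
Power ≈ 0.52

Power calculation (one-sample t-test, normal approximation):
z_β = d · √n - z_{α/2}
z_β = 0.41 · √17 - 1.645
z_β = 0.41 · 4.123 - 1.645
z_β = 0.046

Power = Φ(z_β) = Φ(0.046) ≈ 0.518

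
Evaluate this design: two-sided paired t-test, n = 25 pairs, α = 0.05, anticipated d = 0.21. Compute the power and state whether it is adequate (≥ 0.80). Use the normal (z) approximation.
Power ≈ 0.18; the study is underpowered (power < 0.80)

Power calculation (paired t-test, normal approximation):
z_β = d · √n - z_{α/2}
z_β = 0.21 · √25 - 1.960
z_β = 0.21 · 5.000 - 1.960
z_β = -0.910

Power = Φ(z_β) = Φ(-0.910) ≈ 0.181

Effect size d = 0.21 is small by Cohen's convention (0.2/0.5/0.8).

Threshold: power ≥ 0.80 is conventionally adequate.
Power ≈ 0.18 → the study is underpowered (power < 0.80).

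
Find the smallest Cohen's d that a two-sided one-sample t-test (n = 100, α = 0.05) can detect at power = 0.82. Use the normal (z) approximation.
d ≈ 0.29

Minimum detectable effect (one-sample t-test, normal approximation):
d = (z_{α/2} + z_β) / √n
d = (1.960 + 0.915) / √100
d = 2.875 / 10.000
d ≈ 0.29

By Cohen's convention (0.2 small / 0.5 medium / 0.8 large): small effect.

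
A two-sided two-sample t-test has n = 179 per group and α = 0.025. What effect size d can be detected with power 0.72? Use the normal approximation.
d ≈ 0.30

Minimum detectable effect (two-sample t-test, normal approximation):
d = (z_{α/2} + z_β) / √(n/2)
d = (2.241 + 0.583) / √(179/2)
d = 2.824 / 9.460
d ≈ 0.30

By Cohen's convention (0.2 small / 0.5 medium / 0.8 large): small effect.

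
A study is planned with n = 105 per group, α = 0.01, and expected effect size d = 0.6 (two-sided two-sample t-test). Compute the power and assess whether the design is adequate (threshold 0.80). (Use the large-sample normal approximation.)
Power ≈ 0.96; the study is adequately powered (power ≥ 0.80)

Power calculation (two-sample t-test, normal approximation):
z_β = d · √(n/2) - z_{α/2}
z_β = 0.6 · √(105/2) - 2.576
z_β = 0.6 · 7.246 - 2.576
z_β = 1.772

Power = Φ(z_β) = Φ(1.772) ≈ 0.962

Effect size d = 0.6 is medium by Cohen's convention (0.2/0.5/0.8).

Threshold: power ≥ 0.80 is conventionally adequate.
Power ≈ 0.96 → the study is adequately powered (power ≥ 0.80).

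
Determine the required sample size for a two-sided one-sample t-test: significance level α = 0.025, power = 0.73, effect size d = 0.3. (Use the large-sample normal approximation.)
n = 91

Sample size formula (one-sample t-test, normal approximation):
n = ((z_{α/2} + z_β) / d)²

z_{α/2} = 2.241 (for α = 0.025, two-sided)
z_β = 0.613 (for power = 0.73)
d = 0.3

n = ((2.241 + 0.613) / 0.3)²
n = (9.513)²
n ≈ 90.50
Round up to the next whole number: n = 91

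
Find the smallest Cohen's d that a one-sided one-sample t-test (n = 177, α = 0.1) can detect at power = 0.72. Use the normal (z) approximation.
d ≈ 0.14

Minimum detectable effect (one-sample t-test, normal approximation):
d = (z_α + z_β) / √n
d = (1.282 + 0.583) / √177
d = 1.864 / 13.304
d ≈ 0.14

By Cohen's convention (0.2 small / 0.5 medium / 0.8 large): very small effect.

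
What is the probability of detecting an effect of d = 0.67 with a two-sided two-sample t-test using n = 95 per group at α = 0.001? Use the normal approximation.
Power ≈ 0.91

Power calculation (two-sample t-test, normal approximation):
z_β = d · √(n/2) - z_{α/2}
z_β = 0.67 · √(95/2) - 3.291
z_β = 0.67 · 6.892 - 3.291
z_β = 1.327

Power = Φ(z_β) = Φ(1.327) ≈ 0.908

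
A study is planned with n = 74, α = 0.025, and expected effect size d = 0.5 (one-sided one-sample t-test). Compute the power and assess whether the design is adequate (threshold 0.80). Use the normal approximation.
Power ≈ 0.99; the study is adequately powered (power ≥ 0.80)

Power calculation (one-sample t-test, normal approximation):
z_β = d · √n - z_α
z_β = 0.5 · √74 - 1.960
z_β = 0.5 · 8.602 - 1.960
z_β = 2.341

Power = Φ(z_β) = Φ(2.341) ≈ 0.990

Effect size d = 0.5 is medium by Cohen's convention (0.2/0.5/0.8).

Threshold: power ≥ 0.80 is conventionally adequate.
Power ≈ 0.99 → the study is adequately powered (power ≥ 0.80).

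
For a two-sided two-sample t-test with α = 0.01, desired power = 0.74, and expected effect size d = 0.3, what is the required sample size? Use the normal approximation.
n = 231 per group

Sample size formula (two-sample t-test, normal approximation):
n = 2 · ((z_{α/2} + z_β) / d)²

z_{α/2} = 2.576 (for α = 0.01, two-sided)
z_β = 0.643 (for power = 0.74)
d = 0.3

n = 2 · ((2.576 + 0.643) / 0.3)²
n = 2 · (10.730)²
n ≈ 230.27
Round up to the next whole number: n = 231 per group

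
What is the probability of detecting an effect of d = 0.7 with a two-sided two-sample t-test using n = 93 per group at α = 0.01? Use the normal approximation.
Power ≈ 0.99

Power calculation (two-sample t-test, normal approximation):
z_β = d · √(n/2) - z_{α/2}
z_β = 0.7 · √(93/2) - 2.576
z_β = 0.7 · 6.819 - 2.576
z_β = 2.198

Power = Φ(z_β) = Φ(2.198) ≈ 0.986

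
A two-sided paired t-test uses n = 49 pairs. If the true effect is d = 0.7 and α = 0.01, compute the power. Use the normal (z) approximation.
Power ≈ 0.99

Power calculation (paired t-test, normal approximation):
z_β = d · √n - z_{α/2}
z_β = 0.7 · √49 - 2.576
z_β = 0.7 · 7.000 - 2.576
z_β = 2.324

Power = Φ(z_β) = Φ(2.324) ≈ 0.990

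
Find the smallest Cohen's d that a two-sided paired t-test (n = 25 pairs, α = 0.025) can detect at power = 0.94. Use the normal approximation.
d ≈ 0.76

Minimum detectable effect (paired t-test, normal approximation):
d = (z_{α/2} + z_β) / √n
d = (2.241 + 1.555) / √25
d = 3.796 / 5.000
d ≈ 0.76

By Cohen's convention (0.2 small / 0.5 medium / 0.8 large): medium effect.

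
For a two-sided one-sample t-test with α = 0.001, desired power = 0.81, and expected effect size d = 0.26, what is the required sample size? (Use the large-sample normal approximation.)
n = 258

Sample size formula (one-sample t-test, normal approximation):
n = ((z_{α/2} + z_β) / d)²

z_{α/2} = 3.291 (for α = 0.001, two-sided)
z_β = 0.878 (for power = 0.81)
d = 0.26

n = ((3.291 + 0.878) / 0.26)²
n = (16.035)²
n ≈ 257.12
Round up to the next whole number: n = 258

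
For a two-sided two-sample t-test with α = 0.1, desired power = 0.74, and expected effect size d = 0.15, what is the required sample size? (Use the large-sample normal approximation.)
n = 466 per group

Sample size formula (two-sample t-test, normal approximation):
n = 2 · ((z_{α/2} + z_β) / d)²

z_{α/2} = 1.645 (for α = 0.1, two-sided)
z_β = 0.643 (for power = 0.74)
d = 0.15

n = 2 · ((1.645 + 0.643) / 0.15)²
n = 2 · (15.253)²
n ≈ 465.31
Round up to the next whole number: n = 466 per group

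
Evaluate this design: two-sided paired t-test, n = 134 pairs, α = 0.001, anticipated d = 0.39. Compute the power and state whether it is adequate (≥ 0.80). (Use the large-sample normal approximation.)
Power ≈ 0.89; the study is adequately powered (power ≥ 0.80)

Power calculation (paired t-test, normal approximation):
z_β = d · √n - z_{α/2}
z_β = 0.39 · √134 - 3.291
z_β = 0.39 · 11.576 - 3.291
z_β = 1.224

Power = Φ(z_β) = Φ(1.224) ≈ 0.890

Effect size d = 0.39 is small by Cohen's convention (0.2/0.5/0.8).

Threshold: power ≥ 0.80 is conventionally adequate.
Power ≈ 0.89 → the study is adequately powered (power ≥ 0.80).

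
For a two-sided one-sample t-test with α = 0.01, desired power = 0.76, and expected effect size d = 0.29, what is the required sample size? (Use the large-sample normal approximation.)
n = 129

Sample size formula (one-sample t-test, normal approximation):
n = ((z_{α/2} + z_β) / d)²

z_{α/2} = 2.576 (for α = 0.01, two-sided)
z_β = 0.706 (for power = 0.76)
d = 0.29

n = ((2.576 + 0.706) / 0.29)²
n = (11.317)²
n ≈ 128.07
Round up to the next whole number: n = 129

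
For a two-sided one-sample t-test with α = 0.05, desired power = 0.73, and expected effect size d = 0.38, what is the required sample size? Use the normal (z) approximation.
n = 46

Sample size formula (one-sample t-test, normal approximation):
n = ((z_{α/2} + z_β) / d)²

z_{α/2} = 1.960 (for α = 0.05, two-sided)
z_β = 0.613 (for power = 0.73)
d = 0.38

n = ((1.960 + 0.613) / 0.38)²
n = (6.771)²
n ≈ 45.85
Round up to the next whole number: n = 46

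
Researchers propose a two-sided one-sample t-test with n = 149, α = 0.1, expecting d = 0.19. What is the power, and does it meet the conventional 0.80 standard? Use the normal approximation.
Power ≈ 0.75; the study is underpowered (power < 0.80)

Power calculation (one-sample t-test, normal approximation):
z_β = d · √n - z_{α/2}
z_β = 0.19 · √149 - 1.645
z_β = 0.19 · 12.207 - 1.645
z_β = 0.674

Power = Φ(z_β) = Φ(0.674) ≈ 0.750

Effect size d = 0.19 is very small by Cohen's convention (0.2/0.5/0.8).

Threshold: power ≥ 0.80 is conventionally adequate.
Power ≈ 0.75 → the study is underpowered (power < 0.80).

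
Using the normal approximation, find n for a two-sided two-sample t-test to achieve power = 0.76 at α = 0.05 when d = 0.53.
n = 51 per group

Sample size formula (two-sample t-test, normal approximation):
n = 2 · ((z_{α/2} + z_β) / d)²

z_{α/2} = 1.960 (for α = 0.05, two-sided)
z_β = 0.706 (for power = 0.76)
d = 0.53

n = 2 · ((1.960 + 0.706) / 0.53)²
n = 2 · (5.030)²
n ≈ 50.60
Round up to the next whole number: n = 51 per group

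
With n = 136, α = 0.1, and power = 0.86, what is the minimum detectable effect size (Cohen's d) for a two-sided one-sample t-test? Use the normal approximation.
d ≈ 0.23

Minimum detectable effect (one-sample t-test, normal approximation):
d = (z_{α/2} + z_β) / √n
d = (1.645 + 1.080) / √136
d = 2.725 / 11.662
d ≈ 0.23

By Cohen's convention (0.2 small / 0.5 medium / 0.8 large): small effect.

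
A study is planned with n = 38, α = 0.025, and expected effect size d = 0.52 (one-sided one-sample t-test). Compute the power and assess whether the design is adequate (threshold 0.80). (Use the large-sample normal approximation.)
Power ≈ 0.89; the study is adequately powered (power ≥ 0.80)

Power calculation (one-sample t-test, normal approximation):
z_β = d · √n - z_α
z_β = 0.52 · √38 - 1.960
z_β = 0.52 · 6.164 - 1.960
z_β = 1.246

Power = Φ(z_β) = Φ(1.246) ≈ 0.894

Effect size d = 0.52 is medium by Cohen's convention (0.2/0.5/0.8).

Threshold: power ≥ 0.80 is conventionally adequate.
Power ≈ 0.89 → the study is adequately powered (power ≥ 0.80).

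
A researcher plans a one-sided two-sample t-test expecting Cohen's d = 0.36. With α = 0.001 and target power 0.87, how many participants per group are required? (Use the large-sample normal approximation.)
n = 275 per group

Sample size formula (two-sample t-test, normal approximation):
n = 2 · ((z_α + z_β) / d)²

z_α = 3.090 (for α = 0.001, one-sided)
z_β = 1.126 (for power = 0.87)
d = 0.36

n = 2 · ((3.090 + 1.126) / 0.36)²
n = 2 · (11.711)²
n ≈ 274.30
Round up to the next whole number: n = 275 per group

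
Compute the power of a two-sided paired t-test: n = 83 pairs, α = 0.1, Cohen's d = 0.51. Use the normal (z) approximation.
Power ≈ 1.00

Power calculation (paired t-test, normal approximation):
z_β = d · √n - z_{α/2}
z_β = 0.51 · √83 - 1.645
z_β = 0.51 · 9.110 - 1.645
z_β = 3.001

Power = Φ(z_β) = Φ(3.001) ≈ 0.999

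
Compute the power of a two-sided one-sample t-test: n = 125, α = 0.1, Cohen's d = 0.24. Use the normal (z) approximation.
Power ≈ 0.85

Power calculation (one-sample t-test, normal approximation):
z_β = d · √n - z_{α/2}
z_β = 0.24 · √125 - 1.645
z_β = 0.24 · 11.180 - 1.645
z_β = 1.038

Power = Φ(z_β) = Φ(1.038) ≈ 0.850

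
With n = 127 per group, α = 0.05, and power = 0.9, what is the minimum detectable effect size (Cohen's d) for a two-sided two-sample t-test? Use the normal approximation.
d ≈ 0.41

Minimum detectable effect (two-sample t-test, normal approximation):
d = (z_{α/2} + z_β) / √(n/2)
d = (1.960 + 1.282) / √(127/2)
d = 3.242 / 7.969
d ≈ 0.41

By Cohen's convention (0.2 small / 0.5 medium / 0.8 large): small effect.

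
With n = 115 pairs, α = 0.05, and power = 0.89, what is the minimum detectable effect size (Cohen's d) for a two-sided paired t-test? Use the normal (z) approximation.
d ≈ 0.30

Minimum detectable effect (paired t-test, normal approximation):
d = (z_{α/2} + z_β) / √n
d = (1.960 + 1.227) / √115
d = 3.186 / 10.724
d ≈ 0.30

By Cohen's convention (0.2 small / 0.5 medium / 0.8 large): small effect.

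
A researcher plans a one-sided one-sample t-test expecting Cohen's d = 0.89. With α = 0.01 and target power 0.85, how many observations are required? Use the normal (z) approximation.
n = 15

Sample size formula (one-sample t-test, normal approximation):
n = ((z_α + z_β) / d)²

z_α = 2.326 (for α = 0.01, one-sided)
z_β = 1.036 (for power = 0.85)
d = 0.89

n = ((2.326 + 1.036) / 0.89)²
n = (3.778)²
n ≈ 14.27
Round up to the next whole number: n = 15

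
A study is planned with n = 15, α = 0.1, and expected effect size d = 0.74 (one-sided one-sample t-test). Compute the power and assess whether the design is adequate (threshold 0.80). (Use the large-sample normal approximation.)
Power ≈ 0.94; the study is adequately powered (power ≥ 0.80)

Power calculation (one-sample t-test, normal approximation):
z_β = d · √n - z_α
z_β = 0.74 · √15 - 1.282
z_β = 0.74 · 3.873 - 1.282
z_β = 1.584

Power = Φ(z_β) = Φ(1.584) ≈ 0.943

Effect size d = 0.74 is medium by Cohen's convention (0.2/0.5/0.8).

Threshold: power ≥ 0.80 is conventionally adequate.
Power ≈ 0.94 → the study is adequately powered (power ≥ 0.80).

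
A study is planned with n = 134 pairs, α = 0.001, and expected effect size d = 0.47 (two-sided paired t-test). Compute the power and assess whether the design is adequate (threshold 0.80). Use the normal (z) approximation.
Power ≈ 0.98; the study is adequately powered (power ≥ 0.80)

Power calculation (paired t-test, normal approximation):
z_β = d · √n - z_{α/2}
z_β = 0.47 · √134 - 3.291
z_β = 0.47 · 11.576 - 3.291
z_β = 2.150

Power = Φ(z_β) = Φ(2.150) ≈ 0.984

Effect size d = 0.47 is small by Cohen's convention (0.2/0.5/0.8).

Threshold: power ≥ 0.80 is conventionally adequate.
Power ≈ 0.98 → the study is adequately powered (power ≥ 0.80).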